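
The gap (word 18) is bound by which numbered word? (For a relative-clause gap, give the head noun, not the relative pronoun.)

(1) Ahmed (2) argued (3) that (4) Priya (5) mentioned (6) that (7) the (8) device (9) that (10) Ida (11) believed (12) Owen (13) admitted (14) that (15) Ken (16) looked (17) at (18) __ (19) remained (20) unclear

The gap at 18 is the prepositional object of "looked", inside a relative clause.
The relative pronoun is "that" (word 9); it is bound by the head noun immediately before it.
Its filler is the head noun "device", at word 8.

8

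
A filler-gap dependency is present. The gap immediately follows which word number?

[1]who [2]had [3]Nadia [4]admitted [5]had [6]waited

The displaced element is "who" (word 1).
It is linked across 1 clause boundary (Ø).
It functions as the subject of "waited", so the gap sits immediately after word 4 ("admitted").
Base order: Nadia had admitted that who had waited.

4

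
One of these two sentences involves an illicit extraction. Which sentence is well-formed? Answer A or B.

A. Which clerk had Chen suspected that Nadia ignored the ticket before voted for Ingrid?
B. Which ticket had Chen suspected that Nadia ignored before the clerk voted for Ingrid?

In A, the wh-phrase is extracted from inside an adjunct island (introduced by "before"), which blocks movement.
In B, the extraction path crosses only that-complement boundaries, which are transparent.
So B is grammatical.

B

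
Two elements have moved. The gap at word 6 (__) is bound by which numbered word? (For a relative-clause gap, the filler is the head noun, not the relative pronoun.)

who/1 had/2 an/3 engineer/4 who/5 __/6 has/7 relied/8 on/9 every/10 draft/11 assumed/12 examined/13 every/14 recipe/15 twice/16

4

The marked gap is inside the relative clause, the subject of "relied".
Its filler is the head noun "engineer" (via "who"), at word 4.
(The other dependency links word 1 to a gap after word 12.)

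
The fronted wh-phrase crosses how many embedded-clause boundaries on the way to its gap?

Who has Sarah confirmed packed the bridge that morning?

1

"who" is extracted from the subject of "packed".
Boundaries crossed, outermost first: [Ø] — 1 in total.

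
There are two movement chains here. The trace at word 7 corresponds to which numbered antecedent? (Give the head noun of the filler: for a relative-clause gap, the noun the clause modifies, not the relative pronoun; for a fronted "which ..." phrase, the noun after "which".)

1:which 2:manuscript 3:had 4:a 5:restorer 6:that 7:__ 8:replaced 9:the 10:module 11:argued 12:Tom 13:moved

5

The marked gap is inside the relative clause, the subject of "replaced".
Its filler is the head noun "restorer" (via "that"), at word 5.
(The other dependency links word 2 to a gap after word 13.)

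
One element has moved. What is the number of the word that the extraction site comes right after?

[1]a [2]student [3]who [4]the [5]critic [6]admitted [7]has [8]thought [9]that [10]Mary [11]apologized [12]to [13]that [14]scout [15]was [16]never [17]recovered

6

The displaced element is "a student" (word 2).
It is linked across 1 clause boundary (Ø).
It functions as the subject of "thought", so the gap sits immediately after word 6 ("admitted").
Base order: The critic admitted that a student has thought that Mary apologized to that scout.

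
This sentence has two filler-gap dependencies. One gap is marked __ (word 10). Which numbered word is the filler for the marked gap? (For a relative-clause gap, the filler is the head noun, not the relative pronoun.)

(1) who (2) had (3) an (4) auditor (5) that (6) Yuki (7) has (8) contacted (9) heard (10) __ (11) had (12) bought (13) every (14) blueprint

The marked gap is the subject of "bought".
Its filler is the fronted wh-phrase "who", at word 1.
(The other dependency links word 4 to a gap after word 8.)

1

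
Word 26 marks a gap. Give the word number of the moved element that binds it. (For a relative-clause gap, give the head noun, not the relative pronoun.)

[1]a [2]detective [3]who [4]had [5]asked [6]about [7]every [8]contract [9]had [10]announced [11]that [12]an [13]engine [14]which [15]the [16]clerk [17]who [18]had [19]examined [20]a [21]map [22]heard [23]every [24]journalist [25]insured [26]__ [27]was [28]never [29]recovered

13

The gap at 26 is the object of "insured", inside a relative clause.
The relative pronoun is "which" (word 14); it is bound by the head noun immediately before it.
Its filler is the head noun "engine", at word 13.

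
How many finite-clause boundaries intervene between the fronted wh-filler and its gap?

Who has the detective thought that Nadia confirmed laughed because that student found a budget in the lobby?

2

"who" is extracted from the subject of "laughed".
Boundaries crossed, outermost first: [that], [Ø] — 2 in total.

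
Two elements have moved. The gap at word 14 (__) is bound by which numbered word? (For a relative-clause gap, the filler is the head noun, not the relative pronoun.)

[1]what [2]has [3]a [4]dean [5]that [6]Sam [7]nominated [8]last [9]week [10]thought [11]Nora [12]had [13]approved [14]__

The marked gap is the direct object of "approved".
Its filler is the fronted wh-phrase "what", at word 1.
(The other dependency links word 4 to a gap after word 7.)

1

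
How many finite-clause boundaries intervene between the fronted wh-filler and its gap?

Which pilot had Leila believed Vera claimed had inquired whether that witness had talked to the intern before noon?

2

"which pilot" is extracted from the subject of "inquired".
Boundaries crossed, outermost first: [Ø], [Ø] — 2 in total.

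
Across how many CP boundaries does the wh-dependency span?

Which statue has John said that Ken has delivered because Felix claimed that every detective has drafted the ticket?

"which statue" is extracted from the object of "delivered".
Boundaries crossed, outermost first: [that] — 1 in total.

1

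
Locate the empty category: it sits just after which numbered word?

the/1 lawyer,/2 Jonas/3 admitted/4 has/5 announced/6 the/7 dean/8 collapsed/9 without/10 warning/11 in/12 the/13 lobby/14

4

The displaced element is "the lawyer" (word 2).
It is linked across 1 clause boundary (Ø).
It functions as the subject of "announced", so the gap sits immediately after word 4 ("admitted").
Base order: Jonas admitted that the lawyer has announced the dean collapsed without warning in the lobby.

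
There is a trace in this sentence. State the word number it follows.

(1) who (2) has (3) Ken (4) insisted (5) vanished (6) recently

The displaced element is "who" (word 1).
It is linked across 1 clause boundary (Ø).
It functions as the subject of "vanished", so the gap sits immediately after word 4 ("insisted").
Base order: Ken has insisted that who vanished recently.

4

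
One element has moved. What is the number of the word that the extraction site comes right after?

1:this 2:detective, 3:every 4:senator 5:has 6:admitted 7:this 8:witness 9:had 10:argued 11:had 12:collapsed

10

The displaced element is "this detective" (word 2).
It is linked across 2 clause boundaries (Ø → Ø).
It functions as the subject of "collapsed", so the gap sits immediately after word 10 ("argued").
Base order: Every senator has admitted this witness had argued that this detective had collapsed.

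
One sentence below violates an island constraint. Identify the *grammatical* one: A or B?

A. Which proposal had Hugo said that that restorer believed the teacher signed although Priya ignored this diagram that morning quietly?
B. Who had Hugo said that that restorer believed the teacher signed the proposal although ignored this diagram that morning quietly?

In B, the wh-phrase is extracted from inside an adjunct island (introduced by "although"), which blocks movement.
In A, the extraction path crosses only that-complement boundaries, which are transparent.
So A is grammatical.

A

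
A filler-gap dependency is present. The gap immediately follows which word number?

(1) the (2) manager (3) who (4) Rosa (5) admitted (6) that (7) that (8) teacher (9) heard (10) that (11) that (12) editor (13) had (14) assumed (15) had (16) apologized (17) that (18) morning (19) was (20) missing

The displaced element is "the manager" (word 2).
It is linked across 3 clause boundaries (that → that → Ø).
It functions as the subject of "apologized", so the gap sits immediately after word 14 ("assumed").
Base order: Rosa admitted that that teacher heard that that editor had assumed that the manager had apologized that morning.

14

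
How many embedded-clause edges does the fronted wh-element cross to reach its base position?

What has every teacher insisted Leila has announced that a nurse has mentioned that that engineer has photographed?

"what" is extracted from the object of "photographed".
Boundaries crossed, outermost first: [Ø], [that], [that] — 3 in total.

3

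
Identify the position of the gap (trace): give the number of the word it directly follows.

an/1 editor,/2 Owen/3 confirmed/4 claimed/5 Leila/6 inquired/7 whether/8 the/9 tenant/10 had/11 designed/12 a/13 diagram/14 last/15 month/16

The displaced element is "an editor" (word 2).
It is linked across 1 clause boundary (Ø).
It functions as the subject of "claimed", so the gap sits immediately after word 4 ("confirmed").
Base order: Owen confirmed that an editor claimed Leila inquired whether the tenant had designed a diagram last month.

4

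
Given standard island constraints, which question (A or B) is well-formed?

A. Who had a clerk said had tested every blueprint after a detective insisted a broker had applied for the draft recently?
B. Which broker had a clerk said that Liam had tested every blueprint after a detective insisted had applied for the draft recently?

A

In B, the wh-phrase is extracted from inside an adjunct island (introduced by "after"), which blocks movement.
In A, the extraction path crosses only that-complement boundaries, which are transparent.
So A is grammatical.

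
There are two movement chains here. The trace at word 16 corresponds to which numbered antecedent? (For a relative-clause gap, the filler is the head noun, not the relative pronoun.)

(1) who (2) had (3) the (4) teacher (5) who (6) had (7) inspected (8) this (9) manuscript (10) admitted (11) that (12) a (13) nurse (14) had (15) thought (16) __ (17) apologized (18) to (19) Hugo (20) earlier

1

The marked gap is the subject of "apologized".
Its filler is the fronted wh-phrase "who", at word 1.
(The other dependency links word 4 to a gap after word 5.)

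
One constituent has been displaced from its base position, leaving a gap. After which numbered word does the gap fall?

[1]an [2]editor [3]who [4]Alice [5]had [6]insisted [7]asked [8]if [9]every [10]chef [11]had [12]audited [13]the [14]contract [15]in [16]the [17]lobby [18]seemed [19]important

The displaced element is "an editor" (word 2).
It is linked across 1 clause boundary (Ø).
It functions as the subject of "asked", so the gap sits immediately after word 6 ("insisted").
Base order: Alice had insisted that an editor asked if every chef had audited the contract in the lobby.

6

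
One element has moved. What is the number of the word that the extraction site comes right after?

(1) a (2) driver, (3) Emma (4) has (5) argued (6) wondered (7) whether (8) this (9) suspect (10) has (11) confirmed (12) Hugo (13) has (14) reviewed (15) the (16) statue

The displaced element is "a driver" (word 2).
It is linked across 1 clause boundary (Ø).
It functions as the subject of "wondered", so the gap sits immediately after word 5 ("argued").
Base order: Emma has argued that a driver wondered whether this suspect has confirmed Hugo has reviewed the statue.

5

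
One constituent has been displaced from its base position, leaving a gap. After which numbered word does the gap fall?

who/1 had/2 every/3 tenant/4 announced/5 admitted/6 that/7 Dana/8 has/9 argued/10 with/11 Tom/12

The displaced element is "who" (word 1).
It is linked across 1 clause boundary (Ø).
It functions as the subject of "admitted", so the gap sits immediately after word 5 ("announced").
Base order: Every tenant had announced that who admitted that Dana has argued with Tom.

5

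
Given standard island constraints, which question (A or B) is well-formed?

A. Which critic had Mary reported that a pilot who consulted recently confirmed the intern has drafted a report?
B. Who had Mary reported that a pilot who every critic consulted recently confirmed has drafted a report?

In A, the wh-phrase is extracted from inside a complex-NP island (relative clause) (introduced by "who"), which blocks movement.
In B, the extraction path crosses only that-complement boundaries, which are transparent.
So B is grammatical.

B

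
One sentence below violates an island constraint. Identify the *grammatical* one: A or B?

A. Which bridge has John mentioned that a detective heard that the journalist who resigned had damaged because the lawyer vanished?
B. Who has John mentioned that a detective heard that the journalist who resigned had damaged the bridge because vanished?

A

In B, the wh-phrase is extracted from inside an adjunct island (introduced by "because"), which blocks movement.
In A, the extraction path crosses only that-complement boundaries, which are transparent.
So A is grammatical.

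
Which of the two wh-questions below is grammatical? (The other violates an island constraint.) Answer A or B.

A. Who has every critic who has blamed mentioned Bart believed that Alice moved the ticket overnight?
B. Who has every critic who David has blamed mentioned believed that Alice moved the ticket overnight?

B

In A, the wh-phrase is extracted from inside a complex-NP island (relative clause) (introduced by "who"), which blocks movement.
In B, the extraction path crosses only that-complement boundaries, which are transparent.
So B is grammatical.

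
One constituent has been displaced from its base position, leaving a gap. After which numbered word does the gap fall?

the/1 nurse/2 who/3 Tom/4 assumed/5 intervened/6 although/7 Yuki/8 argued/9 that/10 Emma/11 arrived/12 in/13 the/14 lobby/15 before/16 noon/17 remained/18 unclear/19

The displaced element is "the nurse" (word 2).
It is linked across 1 clause boundary (Ø).
It functions as the subject of "intervened", so the gap sits immediately after word 5 ("assumed").
Base order: Tom assumed that the nurse intervened although Yuki argued that Emma arrived in the lobby before noon.

5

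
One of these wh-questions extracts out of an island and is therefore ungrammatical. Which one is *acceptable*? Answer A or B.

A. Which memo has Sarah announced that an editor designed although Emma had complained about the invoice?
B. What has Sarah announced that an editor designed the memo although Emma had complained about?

A

In B, the wh-phrase is extracted from inside an adjunct island (introduced by "although"), which blocks movement.
In A, the extraction path crosses only that-complement boundaries, which are transparent.
So A is grammatical.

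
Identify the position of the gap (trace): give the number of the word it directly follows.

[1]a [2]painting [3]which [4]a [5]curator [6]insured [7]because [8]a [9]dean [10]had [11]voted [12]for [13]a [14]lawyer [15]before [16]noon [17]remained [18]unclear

The displaced element is "a painting" (word 2).
It functions as the direct object of "insured", so the gap sits immediately after word 6 ("insured").
Base order: A curator insured a painting because a dean had voted for a lawyer before noon.

6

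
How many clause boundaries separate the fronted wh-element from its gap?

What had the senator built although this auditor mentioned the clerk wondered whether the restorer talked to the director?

"what" originates inside the matrix clause — no clause boundary is crossed.

0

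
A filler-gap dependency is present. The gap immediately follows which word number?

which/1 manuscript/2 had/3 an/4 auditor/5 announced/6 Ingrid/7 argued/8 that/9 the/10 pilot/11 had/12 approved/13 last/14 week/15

The displaced element is "which manuscript" (word 2).
It is linked across 2 clause boundaries (Ø → that).
It functions as the direct object of "approved", so the gap sits immediately after word 13 ("approved").
Base order: An auditor had announced Ingrid argued that the pilot had approved which manuscript last week.

13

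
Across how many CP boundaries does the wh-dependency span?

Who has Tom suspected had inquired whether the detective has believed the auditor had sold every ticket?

1

"who" is extracted from the subject of "inquired".
Boundaries crossed, outermost first: [Ø] — 1 in total.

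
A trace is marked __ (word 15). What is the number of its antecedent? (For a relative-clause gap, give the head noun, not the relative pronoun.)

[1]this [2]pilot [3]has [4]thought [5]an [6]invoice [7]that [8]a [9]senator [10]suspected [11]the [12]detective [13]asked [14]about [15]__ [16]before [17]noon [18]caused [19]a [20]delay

6

The gap at 15 is the prepositional object of "asked", inside a relative clause.
The relative pronoun is "that" (word 7); it is bound by the head noun immediately before it.
Its filler is the head noun "invoice", at word 6.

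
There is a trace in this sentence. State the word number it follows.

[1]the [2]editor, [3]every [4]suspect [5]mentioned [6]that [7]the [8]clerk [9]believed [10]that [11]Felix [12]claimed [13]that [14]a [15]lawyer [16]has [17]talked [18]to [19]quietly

18

The displaced element is "the editor" (word 2).
It is linked across 3 clause boundaries (that → that → that).
It functions as the object of the preposition "to" of "talked", so the gap sits immediately after word 18 ("to").
Base order: Every suspect mentioned that the clerk believed that Felix claimed that a lawyer has talked to the editor quietly.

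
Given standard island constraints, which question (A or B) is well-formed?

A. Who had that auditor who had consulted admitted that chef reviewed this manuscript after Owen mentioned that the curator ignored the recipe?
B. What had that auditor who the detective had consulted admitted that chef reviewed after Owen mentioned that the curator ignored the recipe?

B

In A, the wh-phrase is extracted from inside a complex-NP island (relative clause) (introduced by "who"), which blocks movement.
In B, the extraction path crosses only that-complement boundaries, which are transparent.
So B is grammatical.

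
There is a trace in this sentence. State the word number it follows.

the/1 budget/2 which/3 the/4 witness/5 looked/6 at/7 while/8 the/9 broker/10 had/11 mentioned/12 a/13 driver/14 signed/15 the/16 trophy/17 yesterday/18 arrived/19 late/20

The displaced element is "the budget" (word 2).
It functions as the object of the preposition "at" of "looked", so the gap sits immediately after word 7 ("at").
Base order: The witness looked at the budget while the broker had mentioned a driver signed the trophy yesterday.

7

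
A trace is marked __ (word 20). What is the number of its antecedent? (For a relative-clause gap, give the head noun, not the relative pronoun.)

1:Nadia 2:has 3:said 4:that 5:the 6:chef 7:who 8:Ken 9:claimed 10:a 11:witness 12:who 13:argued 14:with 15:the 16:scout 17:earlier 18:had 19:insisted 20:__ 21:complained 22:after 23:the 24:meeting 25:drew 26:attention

The gap at 20 is the subject of "complained", inside a relative clause.
The relative pronoun is "who" (word 7); it is bound by the head noun immediately before it.
Its filler is the head noun "chef", at word 6.

6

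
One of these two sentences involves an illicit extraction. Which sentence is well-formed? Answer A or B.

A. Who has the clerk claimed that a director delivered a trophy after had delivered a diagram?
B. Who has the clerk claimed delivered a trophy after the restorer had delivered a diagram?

In A, the wh-phrase is extracted from inside an adjunct island (introduced by "after"), which blocks movement.
In B, the extraction path crosses only that-complement boundaries, which are transparent.
So B is grammatical.

B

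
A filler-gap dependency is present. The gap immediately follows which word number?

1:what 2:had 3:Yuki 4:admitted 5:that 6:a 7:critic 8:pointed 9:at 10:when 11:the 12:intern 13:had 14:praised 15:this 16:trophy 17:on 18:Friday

9

The displaced element is "what" (word 1).
It is linked across 1 clause boundary (that).
It functions as the object of the preposition "at" of "pointed", so the gap sits immediately after word 9 ("at").
Base order: Yuki had admitted that a critic pointed at what when the intern had praised this trophy on Friday.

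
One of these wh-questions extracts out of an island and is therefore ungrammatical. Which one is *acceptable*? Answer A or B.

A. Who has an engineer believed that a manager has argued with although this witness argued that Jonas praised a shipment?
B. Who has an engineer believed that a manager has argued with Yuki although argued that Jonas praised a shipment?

A

In B, the wh-phrase is extracted from inside an adjunct island (introduced by "although"), which blocks movement.
In A, the extraction path crosses only that-complement boundaries, which are transparent.
So A is grammatical.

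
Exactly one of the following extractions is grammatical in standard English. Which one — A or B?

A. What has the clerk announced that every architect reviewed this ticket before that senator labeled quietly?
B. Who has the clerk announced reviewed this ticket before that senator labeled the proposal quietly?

B

In A, the wh-phrase is extracted from inside an adjunct island (introduced by "before"), which blocks movement.
In B, the extraction path crosses only that-complement boundaries, which are transparent.
So B is grammatical.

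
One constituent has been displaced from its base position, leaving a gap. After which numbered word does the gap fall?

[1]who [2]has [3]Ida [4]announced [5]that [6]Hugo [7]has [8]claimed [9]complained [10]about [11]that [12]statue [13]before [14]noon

The displaced element is "who" (word 1).
It is linked across 2 clause boundaries (that → Ø).
It functions as the subject of "complained", so the gap sits immediately after word 8 ("claimed").
Base order: Ida has announced that Hugo has claimed that who complained about that statue before noon.

8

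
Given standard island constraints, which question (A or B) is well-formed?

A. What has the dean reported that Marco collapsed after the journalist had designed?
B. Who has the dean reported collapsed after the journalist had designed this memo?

B

In A, the wh-phrase is extracted from inside an adjunct island (introduced by "after"), which blocks movement.
In B, the extraction path crosses only that-complement boundaries, which are transparent.
So B is grammatical.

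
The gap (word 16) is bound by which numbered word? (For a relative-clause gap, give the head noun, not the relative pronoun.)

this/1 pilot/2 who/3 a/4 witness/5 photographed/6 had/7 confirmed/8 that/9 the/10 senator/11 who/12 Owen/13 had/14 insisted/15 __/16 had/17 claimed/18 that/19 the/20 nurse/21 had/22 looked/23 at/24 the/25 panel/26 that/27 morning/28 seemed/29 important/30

The gap at 16 is the subject of "claimed", inside a relative clause.
The relative pronoun is "who" (word 12); it is bound by the head noun immediately before it.
Its filler is the head noun "senator", at word 11.

11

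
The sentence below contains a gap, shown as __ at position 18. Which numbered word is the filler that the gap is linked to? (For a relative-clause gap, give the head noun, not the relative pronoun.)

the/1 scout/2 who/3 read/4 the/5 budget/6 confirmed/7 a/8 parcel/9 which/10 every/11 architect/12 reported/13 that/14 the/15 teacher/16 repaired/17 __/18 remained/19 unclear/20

9

The gap at 18 is the object of "repaired", inside a relative clause.
The relative pronoun is "which" (word 10); it is bound by the head noun immediately before it.
Its filler is the head noun "parcel", at word 9.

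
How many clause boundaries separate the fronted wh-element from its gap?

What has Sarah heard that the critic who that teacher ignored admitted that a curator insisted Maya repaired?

3

"what" is extracted from the object of "repaired".
Boundaries crossed, outermost first: [that], [that], [Ø] — 3 in total.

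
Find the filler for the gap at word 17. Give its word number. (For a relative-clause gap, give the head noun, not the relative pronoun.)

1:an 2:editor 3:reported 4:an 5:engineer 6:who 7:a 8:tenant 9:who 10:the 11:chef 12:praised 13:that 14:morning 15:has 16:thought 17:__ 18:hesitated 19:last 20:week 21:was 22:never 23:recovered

The gap at 17 is the subject of "hesitated", inside a relative clause.
The relative pronoun is "who" (word 6); it is bound by the head noun immediately before it.
Its filler is the head noun "engineer", at word 5.

5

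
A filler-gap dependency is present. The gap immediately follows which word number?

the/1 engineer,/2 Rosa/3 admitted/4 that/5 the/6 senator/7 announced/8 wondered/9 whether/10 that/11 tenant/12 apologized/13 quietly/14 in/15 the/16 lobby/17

8

The displaced element is "the engineer" (word 2).
It is linked across 2 clause boundaries (that → Ø).
It functions as the subject of "wondered", so the gap sits immediately after word 8 ("announced").
Base order: Rosa admitted that the senator announced that the engineer wondered whether that tenant apologized quietly in the lobby.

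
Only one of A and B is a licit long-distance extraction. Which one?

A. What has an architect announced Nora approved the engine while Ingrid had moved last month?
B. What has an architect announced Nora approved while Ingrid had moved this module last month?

In A, the wh-phrase is extracted from inside an adjunct island (introduced by "while"), which blocks movement.
In B, the extraction path crosses only that-complement boundaries, which are transparent.
So B is grammatical.

B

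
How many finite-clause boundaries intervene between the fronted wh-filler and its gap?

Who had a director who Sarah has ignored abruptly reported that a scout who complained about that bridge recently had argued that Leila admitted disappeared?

"who" is extracted from the subject of "disappeared".
Boundaries crossed, outermost first: [that], [that], [Ø] — 3 in total.

3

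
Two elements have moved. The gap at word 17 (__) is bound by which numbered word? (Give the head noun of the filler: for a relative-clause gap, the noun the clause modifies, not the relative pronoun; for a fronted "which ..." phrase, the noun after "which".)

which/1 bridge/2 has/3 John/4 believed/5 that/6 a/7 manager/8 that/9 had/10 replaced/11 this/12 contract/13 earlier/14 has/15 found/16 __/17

2

The marked gap is the direct object of "found".
Its filler is the fronted wh-phrase "which bridge", at word 2.
(The other dependency links word 8 to a gap after word 9.)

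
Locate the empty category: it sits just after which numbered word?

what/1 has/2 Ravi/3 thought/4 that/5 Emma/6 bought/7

7

The displaced element is "what" (word 1).
It is linked across 1 clause boundary (that).
It functions as the direct object of "bought", so the gap sits immediately after word 7 ("bought").
Base order: Ravi has thought that Emma bought what.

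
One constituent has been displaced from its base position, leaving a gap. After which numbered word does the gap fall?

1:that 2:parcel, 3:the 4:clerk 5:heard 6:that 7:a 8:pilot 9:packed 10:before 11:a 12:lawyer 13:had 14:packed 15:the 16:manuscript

The displaced element is "that parcel" (word 2).
It is linked across 1 clause boundary (that).
It functions as the direct object of "packed", so the gap sits immediately after word 9 ("packed").
Base order: The clerk heard that a pilot packed that parcel before a lawyer had packed the manuscript.

9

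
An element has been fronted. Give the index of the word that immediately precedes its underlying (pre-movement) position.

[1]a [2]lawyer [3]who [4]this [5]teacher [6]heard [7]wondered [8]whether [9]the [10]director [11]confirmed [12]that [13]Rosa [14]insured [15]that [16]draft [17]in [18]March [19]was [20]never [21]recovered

6

The displaced element is "a lawyer" (word 2).
It is linked across 1 clause boundary (Ø).
It functions as the subject of "wondered", so the gap sits immediately after word 6 ("heard").
Base order: This teacher heard that a lawyer wondered whether the director confirmed that Rosa insured that draft in March.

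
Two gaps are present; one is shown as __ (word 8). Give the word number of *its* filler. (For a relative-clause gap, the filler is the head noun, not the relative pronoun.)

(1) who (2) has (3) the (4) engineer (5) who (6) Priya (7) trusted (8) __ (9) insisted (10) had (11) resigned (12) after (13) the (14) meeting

4

The marked gap is inside the relative clause, the direct object of "trusted".
Its filler is the head noun "engineer" (via "who"), at word 4.
(The other dependency links word 1 to a gap after word 9.)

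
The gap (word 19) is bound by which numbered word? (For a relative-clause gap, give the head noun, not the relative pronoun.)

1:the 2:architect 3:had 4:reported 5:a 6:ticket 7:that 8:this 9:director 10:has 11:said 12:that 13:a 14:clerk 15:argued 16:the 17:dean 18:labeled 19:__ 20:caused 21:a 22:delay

6

The gap at 19 is the object of "labeled", inside a relative clause.
The relative pronoun is "that" (word 7); it is bound by the head noun immediately before it.
Its filler is the head noun "ticket", at word 6.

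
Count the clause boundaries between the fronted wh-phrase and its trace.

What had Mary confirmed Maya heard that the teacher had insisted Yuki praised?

"what" is extracted from the object of "praised".
Boundaries crossed, outermost first: [Ø], [that], [Ø] — 3 in total.

3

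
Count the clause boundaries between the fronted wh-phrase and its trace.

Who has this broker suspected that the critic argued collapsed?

"who" is extracted from the subject of "collapsed".
Boundaries crossed, outermost first: [that], [Ø] — 2 in total.

2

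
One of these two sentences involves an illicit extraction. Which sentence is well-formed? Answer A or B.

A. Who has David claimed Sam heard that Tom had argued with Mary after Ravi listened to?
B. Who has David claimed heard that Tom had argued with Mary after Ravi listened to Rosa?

In A, the wh-phrase is extracted from inside an adjunct island (introduced by "after"), which blocks movement.
In B, the extraction path crosses only that-complement boundaries, which are transparent.
So B is grammatical.

B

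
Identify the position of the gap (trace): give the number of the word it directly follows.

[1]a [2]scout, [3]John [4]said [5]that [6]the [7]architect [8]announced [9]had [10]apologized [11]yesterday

The displaced element is "a scout" (word 2).
It is linked across 2 clause boundaries (that → Ø).
It functions as the subject of "apologized", so the gap sits immediately after word 8 ("announced").
Base order: John said that the architect announced that a scout had apologized yesterday.

8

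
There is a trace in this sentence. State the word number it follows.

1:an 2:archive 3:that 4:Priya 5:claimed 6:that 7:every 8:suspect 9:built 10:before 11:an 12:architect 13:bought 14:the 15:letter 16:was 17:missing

9

The displaced element is "an archive" (word 2).
It is linked across 1 clause boundary (that).
It functions as the direct object of "built", so the gap sits immediately after word 9 ("built").
Base order: Priya claimed that every suspect built an archive before an architect bought the letter.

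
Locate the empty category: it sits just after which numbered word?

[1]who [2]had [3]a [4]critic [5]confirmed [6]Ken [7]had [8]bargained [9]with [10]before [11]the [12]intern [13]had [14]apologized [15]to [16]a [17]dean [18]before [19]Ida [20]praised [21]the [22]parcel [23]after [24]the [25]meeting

The displaced element is "who" (word 1).
It is linked across 1 clause boundary (Ø).
It functions as the object of the preposition "with" of "bargained", so the gap sits immediately after word 9 ("with").
Base order: A critic had confirmed Ken had bargained with who before the intern had apologized to a dean before Ida praised the parcel after the meeting.

9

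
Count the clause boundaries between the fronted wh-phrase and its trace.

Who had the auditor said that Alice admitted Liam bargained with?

2

"who" is extracted from the PP object of "bargained".
Boundaries crossed, outermost first: [that], [Ø] — 2 in total.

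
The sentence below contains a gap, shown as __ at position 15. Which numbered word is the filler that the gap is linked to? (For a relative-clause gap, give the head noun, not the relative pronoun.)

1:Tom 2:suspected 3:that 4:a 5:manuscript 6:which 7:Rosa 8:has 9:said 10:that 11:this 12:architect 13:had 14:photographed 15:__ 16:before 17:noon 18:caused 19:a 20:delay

The gap at 15 is the object of "photographed", inside a relative clause.
The relative pronoun is "which" (word 6); it is bound by the head noun immediately before it.
Its filler is the head noun "manuscript", at word 5.

5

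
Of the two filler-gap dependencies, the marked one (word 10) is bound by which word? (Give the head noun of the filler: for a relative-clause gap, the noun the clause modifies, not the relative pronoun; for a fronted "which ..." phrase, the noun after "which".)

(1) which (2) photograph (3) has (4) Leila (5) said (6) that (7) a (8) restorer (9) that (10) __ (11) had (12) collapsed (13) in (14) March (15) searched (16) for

The marked gap is inside the relative clause, the subject of "collapsed".
Its filler is the head noun "restorer" (via "that"), at word 8.
(The other dependency links word 2 to a gap after word 16.)

8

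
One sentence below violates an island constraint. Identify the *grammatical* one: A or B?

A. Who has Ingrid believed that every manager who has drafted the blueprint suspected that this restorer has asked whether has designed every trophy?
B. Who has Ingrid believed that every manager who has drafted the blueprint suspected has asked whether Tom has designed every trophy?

B

In A, the wh-phrase is extracted from inside a wh-island (introduced by "whether"), which blocks movement.
In B, the extraction path crosses only that-complement boundaries, which are transparent.
So B is grammatical.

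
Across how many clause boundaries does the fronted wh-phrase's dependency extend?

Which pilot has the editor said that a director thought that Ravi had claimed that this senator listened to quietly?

3

"which pilot" is extracted from the PP object of "listened".
Boundaries crossed, outermost first: [that], [that], [that] — 3 in total.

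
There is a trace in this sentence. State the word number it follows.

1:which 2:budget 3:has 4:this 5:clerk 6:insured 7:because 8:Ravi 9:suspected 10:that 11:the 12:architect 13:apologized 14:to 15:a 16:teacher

6

The displaced element is "which budget" (word 2).
It functions as the direct object of "insured", so the gap sits immediately after word 6 ("insured").
Base order: This clerk has insured which budget because Ravi suspected that the architect apologized to a teacher.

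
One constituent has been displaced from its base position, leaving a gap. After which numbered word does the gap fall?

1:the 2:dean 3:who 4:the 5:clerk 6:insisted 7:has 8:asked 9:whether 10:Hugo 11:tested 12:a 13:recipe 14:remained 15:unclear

6

The displaced element is "the dean" (word 2).
It is linked across 1 clause boundary (Ø).
It functions as the subject of "asked", so the gap sits immediately after word 6 ("insisted").
Base order: The clerk insisted that the dean has asked whether Hugo tested a recipe.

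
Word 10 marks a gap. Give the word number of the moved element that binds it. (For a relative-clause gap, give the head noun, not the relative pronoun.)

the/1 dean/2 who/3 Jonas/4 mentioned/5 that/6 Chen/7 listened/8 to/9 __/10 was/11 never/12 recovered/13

2

The gap at 10 is the prepositional object of "listened", inside a relative clause.
The relative pronoun is "who" (word 3); it is bound by the head noun immediately before it.
Its filler is the head noun "dean", at word 2.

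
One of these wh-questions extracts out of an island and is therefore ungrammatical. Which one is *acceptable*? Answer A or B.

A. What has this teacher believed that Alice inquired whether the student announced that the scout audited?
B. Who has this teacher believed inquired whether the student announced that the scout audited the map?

B

In A, the wh-phrase is extracted from inside a wh-island (introduced by "whether"), which blocks movement.
In B, the extraction path crosses only that-complement boundaries, which are transparent.
So B is grammatical.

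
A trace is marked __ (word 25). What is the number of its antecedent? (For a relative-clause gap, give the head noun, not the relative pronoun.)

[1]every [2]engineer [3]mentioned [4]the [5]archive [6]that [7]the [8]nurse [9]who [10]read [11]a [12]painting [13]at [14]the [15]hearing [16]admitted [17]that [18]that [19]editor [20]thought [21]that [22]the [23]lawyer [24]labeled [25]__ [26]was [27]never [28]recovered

5

The gap at 25 is the object of "labeled", inside a relative clause.
The relative pronoun is "that" (word 6); it is bound by the head noun immediately before it.
Its filler is the head noun "archive", at word 5.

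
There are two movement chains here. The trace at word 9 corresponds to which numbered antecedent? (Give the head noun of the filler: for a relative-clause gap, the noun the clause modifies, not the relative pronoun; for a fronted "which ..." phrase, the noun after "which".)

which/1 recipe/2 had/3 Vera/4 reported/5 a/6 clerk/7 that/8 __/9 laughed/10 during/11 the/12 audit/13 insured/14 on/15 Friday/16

7

The marked gap is inside the relative clause, the subject of "laughed".
Its filler is the head noun "clerk" (via "that"), at word 7.
(The other dependency links word 2 to a gap after word 14.)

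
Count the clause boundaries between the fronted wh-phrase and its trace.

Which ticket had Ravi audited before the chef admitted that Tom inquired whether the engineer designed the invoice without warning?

"which ticket" originates inside the matrix clause — no clause boundary is crossed.

0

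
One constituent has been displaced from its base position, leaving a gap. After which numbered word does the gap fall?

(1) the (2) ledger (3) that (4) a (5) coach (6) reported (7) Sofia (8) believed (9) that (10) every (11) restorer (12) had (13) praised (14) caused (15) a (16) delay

13

The displaced element is "the ledger" (word 2).
It is linked across 2 clause boundaries (Ø → that).
It functions as the direct object of "praised", so the gap sits immediately after word 13 ("praised").
Base order: A coach reported Sofia believed that every restorer had praised the ledger.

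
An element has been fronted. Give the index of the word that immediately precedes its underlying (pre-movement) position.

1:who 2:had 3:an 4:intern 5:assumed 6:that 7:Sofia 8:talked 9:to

9

The displaced element is "who" (word 1).
It is linked across 1 clause boundary (that).
It functions as the object of the preposition "to" of "talked", so the gap sits immediately after word 9 ("to").
Base order: An intern had assumed that Sofia talked to who.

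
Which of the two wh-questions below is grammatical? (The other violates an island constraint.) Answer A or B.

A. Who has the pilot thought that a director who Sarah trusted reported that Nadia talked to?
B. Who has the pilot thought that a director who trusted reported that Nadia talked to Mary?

A

In B, the wh-phrase is extracted from inside a complex-NP island (relative clause) (introduced by "who"), which blocks movement.
In A, the extraction path crosses only that-complement boundaries, which are transparent.
So A is grammatical.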